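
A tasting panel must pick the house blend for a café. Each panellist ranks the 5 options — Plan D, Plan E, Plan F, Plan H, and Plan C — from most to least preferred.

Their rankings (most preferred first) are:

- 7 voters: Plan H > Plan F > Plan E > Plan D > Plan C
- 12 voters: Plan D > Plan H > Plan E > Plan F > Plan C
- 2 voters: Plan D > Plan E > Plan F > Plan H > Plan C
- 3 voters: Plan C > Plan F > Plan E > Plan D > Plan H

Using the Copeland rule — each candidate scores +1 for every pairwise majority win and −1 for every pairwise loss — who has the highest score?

Pairwise results:
  Plan D vs Plan E: Plan D wins 14–10.
  Plan D vs Plan F: Plan D wins 14–10.
  Plan D vs Plan H: Plan D wins 17–7.
  Plan D vs Plan C: Plan D wins 21–3.
  Plan E vs Plan F: Plan E wins 14–10.
  Plan E vs Plan H: Plan H wins 19–5.
  Plan E vs Plan C: Plan E wins 21–3.
  Plan F vs Plan H: Plan H wins 19–5.
  Plan F vs Plan C: Plan F wins 21–3.
  Plan H vs Plan C: Plan H wins 21–3.
Copeland scores (wins − losses):
  Plan D: 4 − 0 = 4
  Plan E: 2 − 2 = 0
  Plan F: 1 − 3 = -2
  Plan H: 3 − 1 = 2
  Plan C: 0 − 4 = -4
Plan D has the best Copeland score.

Plan D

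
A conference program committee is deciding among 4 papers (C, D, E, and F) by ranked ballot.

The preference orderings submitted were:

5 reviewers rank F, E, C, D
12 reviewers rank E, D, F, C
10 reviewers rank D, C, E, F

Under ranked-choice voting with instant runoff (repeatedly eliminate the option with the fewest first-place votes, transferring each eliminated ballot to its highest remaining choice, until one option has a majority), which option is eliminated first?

Round 1: E 12, D 10, F 5, C 0. C has the fewest and is eliminated.
Round 2: E 12, D 10, F 5. F has the fewest and is eliminated.
Round 3: E 17, D 10. E has a majority.

C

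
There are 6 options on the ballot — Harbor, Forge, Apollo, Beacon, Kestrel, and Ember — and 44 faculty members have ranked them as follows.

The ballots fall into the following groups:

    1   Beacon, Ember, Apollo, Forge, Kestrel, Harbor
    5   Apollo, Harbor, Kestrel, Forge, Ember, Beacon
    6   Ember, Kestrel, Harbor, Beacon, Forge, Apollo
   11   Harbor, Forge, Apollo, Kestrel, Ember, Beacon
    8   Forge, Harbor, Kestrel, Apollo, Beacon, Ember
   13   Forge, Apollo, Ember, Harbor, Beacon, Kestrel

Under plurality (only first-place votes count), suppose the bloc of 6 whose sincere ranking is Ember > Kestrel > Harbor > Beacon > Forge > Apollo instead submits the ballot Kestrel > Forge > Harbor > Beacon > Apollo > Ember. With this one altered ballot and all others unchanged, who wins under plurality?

First-place totals with the altered ballot: Harbor 11, Forge 21, Apollo 5, Beacon 1, Kestrel 6, Ember 0.
The winner is unchanged: still Forge.

Forge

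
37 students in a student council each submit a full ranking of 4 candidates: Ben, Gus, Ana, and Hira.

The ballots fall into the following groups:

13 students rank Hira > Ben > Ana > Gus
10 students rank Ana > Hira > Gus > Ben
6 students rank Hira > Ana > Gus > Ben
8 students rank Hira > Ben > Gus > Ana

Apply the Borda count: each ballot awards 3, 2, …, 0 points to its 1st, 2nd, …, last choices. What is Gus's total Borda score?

Borda scores:
  Ben: 13·2 + 10·0 + 6·0 + 8·2 = 42
  Gus: 13·0 + 10·1 + 6·1 + 8·1 = 24
  Ana: 13·1 + 10·3 + 6·2 + 8·0 = 55
  Hira: 13·3 + 10·2 + 6·3 + 8·3 = 101

24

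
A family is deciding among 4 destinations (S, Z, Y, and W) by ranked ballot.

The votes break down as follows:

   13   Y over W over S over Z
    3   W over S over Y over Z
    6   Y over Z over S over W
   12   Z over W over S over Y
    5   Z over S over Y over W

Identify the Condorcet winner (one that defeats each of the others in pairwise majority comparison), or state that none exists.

Head-to-head results (39 voters total):
S vs Z: Z wins 23–16.
S vs Y: S wins 20–19.
S vs W: W wins 28–11.
Z vs Y: Y wins 22–17.
Z vs W: Z wins 23–16.
Y vs W: Y wins 24–15.
No candidate beats all others: S beats Y beats Z beats S, a majority cycle.

No Condorcet winner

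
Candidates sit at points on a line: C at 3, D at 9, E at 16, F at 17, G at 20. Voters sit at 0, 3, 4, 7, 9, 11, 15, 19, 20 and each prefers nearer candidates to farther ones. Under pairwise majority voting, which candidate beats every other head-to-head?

With single-peaked preferences on a line, the Condorcet winner is the candidate closest to the median voter.
The median voter (position 9) is closest to D at 9.
Check: D vs G — voters closer to D: 6 of 9.

D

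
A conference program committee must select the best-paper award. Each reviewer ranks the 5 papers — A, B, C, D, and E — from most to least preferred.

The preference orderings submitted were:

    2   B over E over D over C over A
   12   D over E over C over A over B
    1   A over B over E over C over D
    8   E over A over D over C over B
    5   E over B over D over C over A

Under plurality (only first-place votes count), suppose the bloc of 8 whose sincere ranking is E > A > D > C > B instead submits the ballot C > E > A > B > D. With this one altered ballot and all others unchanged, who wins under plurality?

D

First-place totals with the altered ballot: A 1, B 2, C 8, D 12, E 5.
The switch changes the winner from E to D.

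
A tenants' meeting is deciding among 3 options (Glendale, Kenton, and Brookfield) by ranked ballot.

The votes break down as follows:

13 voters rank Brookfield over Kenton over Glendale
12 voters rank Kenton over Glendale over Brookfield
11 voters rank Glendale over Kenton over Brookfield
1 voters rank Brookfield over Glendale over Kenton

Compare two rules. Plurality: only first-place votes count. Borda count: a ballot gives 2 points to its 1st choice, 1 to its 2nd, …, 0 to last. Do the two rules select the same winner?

Plurality first-place counts: Glendale 11, Kenton 12, Brookfield 14 → Brookfield.
Borda totals: Glendale 35, Kenton 48, Brookfield 28 → Kenton.
The two rules disagree: plurality picks Brookfield, Borda picks Kenton.

No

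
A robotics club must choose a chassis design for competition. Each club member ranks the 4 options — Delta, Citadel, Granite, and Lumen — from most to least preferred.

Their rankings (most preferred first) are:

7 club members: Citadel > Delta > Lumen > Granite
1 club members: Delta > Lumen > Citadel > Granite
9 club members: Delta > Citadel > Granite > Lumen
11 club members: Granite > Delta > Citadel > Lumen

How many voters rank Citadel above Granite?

17

Ballots ranking Citadel above Granite: 7+1+9 = 17.
Ballots ranking Granite above Citadel: 11.
So 17 of 28 voters prefer Citadel to Granite.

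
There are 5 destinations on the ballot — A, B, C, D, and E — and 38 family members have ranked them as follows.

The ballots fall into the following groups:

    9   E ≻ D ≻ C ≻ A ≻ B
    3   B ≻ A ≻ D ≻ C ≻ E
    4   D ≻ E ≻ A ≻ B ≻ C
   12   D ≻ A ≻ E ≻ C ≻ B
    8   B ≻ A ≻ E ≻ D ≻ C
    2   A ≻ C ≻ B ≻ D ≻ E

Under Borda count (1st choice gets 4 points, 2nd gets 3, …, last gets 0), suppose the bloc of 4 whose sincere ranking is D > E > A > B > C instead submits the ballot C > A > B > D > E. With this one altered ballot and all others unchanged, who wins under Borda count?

Borda totals with the altered ballot: A 98, B 56, C 55, D 95, E 76.
The switch changes the winner from D to A.

A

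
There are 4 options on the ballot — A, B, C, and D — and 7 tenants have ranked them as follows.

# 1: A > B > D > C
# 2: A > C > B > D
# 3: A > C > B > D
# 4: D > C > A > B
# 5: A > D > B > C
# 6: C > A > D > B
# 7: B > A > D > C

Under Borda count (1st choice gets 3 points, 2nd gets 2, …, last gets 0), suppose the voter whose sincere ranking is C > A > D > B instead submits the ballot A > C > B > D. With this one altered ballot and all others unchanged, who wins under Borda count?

Borda totals with the altered ballot: A 18, B 9, C 8, D 7.
The winner is unchanged: still A.

A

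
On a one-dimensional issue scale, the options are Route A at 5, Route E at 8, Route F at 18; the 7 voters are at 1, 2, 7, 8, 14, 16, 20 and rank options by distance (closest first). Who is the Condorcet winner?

Route E

With single-peaked preferences on a line, the Condorcet winner is the candidate closest to the median voter.
The median voter (position 8) is closest to Route E at 8.
Check: Route E vs Route F — voters closer to Route E: 4 of 7.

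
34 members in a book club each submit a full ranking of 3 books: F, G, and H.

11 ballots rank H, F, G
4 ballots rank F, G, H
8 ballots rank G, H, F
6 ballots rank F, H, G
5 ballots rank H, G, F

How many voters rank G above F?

13

Ballots ranking G above F: 8+5 = 13.
Ballots ranking F above G: 11+4+6 = 21.
So 13 of 34 voters prefer G to F.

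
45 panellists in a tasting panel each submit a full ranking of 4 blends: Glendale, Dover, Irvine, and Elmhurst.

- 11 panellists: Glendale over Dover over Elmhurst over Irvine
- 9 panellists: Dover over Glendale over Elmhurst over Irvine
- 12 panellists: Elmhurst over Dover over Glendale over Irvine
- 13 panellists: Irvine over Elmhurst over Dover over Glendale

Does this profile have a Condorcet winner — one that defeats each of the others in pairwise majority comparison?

Yes

Head-to-head results (45 voters total):
Glendale vs Dover: Dover wins 34–11.
Glendale vs Irvine: Glendale wins 32–13.
Glendale vs Elmhurst: Elmhurst wins 25–20.
Dover vs Irvine: Dover wins 32–13.
Dover vs Elmhurst: Elmhurst wins 25–20.
Irvine vs Elmhurst: Elmhurst wins 32–13.
Elmhurst beats each rival — Glendale (25–20), Dover (25–20), Irvine (32–13) — so Elmhurst is the Condorcet winner.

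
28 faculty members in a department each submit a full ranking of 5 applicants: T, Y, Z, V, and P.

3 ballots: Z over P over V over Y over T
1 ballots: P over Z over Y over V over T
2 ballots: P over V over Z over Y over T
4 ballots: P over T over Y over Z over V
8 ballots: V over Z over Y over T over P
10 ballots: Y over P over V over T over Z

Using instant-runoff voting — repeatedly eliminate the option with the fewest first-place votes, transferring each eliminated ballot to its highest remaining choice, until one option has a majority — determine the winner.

Round 1: Y 10, V 8, P 7, Z 3, T 0. T has the fewest and is eliminated.
Round 2: Y 10, V 8, P 7, Z 3. Z has the fewest and is eliminated.
Round 3: Y 10, P 10, V 8. V has the fewest and is eliminated.
Round 4: Y 18, P 10. Y has a majority.

Y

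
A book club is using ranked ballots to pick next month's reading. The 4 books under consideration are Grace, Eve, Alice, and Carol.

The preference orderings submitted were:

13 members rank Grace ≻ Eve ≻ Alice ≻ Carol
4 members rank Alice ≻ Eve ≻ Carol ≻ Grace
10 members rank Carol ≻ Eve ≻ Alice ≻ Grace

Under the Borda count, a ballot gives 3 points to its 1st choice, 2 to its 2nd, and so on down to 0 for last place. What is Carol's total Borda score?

34

Borda scores:
  Grace: 13·3 + 4·0 + 10·0 = 39
  Eve: 13·2 + 4·2 + 10·2 = 54
  Alice: 13·1 + 4·3 + 10·1 = 35
  Carol: 13·0 + 4·1 + 10·3 = 34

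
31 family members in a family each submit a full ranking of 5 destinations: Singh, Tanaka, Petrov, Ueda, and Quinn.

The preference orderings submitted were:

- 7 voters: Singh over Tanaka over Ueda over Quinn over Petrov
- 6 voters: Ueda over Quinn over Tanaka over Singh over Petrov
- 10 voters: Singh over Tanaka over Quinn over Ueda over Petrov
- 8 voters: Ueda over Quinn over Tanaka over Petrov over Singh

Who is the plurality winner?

Singh

First-place vote totals:
  Singh: 17
  Tanaka: 0
  Petrov: 0
  Ueda: 14
  Quinn: 0
Singh has the most first-place votes.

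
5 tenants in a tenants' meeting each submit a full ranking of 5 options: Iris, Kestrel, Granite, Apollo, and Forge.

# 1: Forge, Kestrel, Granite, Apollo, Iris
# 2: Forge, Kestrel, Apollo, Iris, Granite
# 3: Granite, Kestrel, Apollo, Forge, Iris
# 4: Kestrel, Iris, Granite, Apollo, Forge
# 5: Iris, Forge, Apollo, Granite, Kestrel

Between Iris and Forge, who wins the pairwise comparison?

Forge

Ballots ranking Iris above Forge: 2.
Ballots ranking Forge above Iris: 3.
Forge wins the head-to-head, 3–2.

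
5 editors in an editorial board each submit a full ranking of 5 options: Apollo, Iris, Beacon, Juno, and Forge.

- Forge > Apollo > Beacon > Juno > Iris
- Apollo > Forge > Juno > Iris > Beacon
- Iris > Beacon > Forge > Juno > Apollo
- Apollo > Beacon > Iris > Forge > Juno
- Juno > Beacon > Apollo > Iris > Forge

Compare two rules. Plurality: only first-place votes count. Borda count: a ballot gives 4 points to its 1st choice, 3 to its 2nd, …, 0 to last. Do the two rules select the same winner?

Yes

Plurality first-place counts: Apollo 2, Iris 1, Beacon 0, Juno 1, Forge 1 → Apollo.
Borda totals: Apollo 13, Iris 8, Beacon 11, Juno 8, Forge 10 → Apollo.
The two rules agree on Apollo.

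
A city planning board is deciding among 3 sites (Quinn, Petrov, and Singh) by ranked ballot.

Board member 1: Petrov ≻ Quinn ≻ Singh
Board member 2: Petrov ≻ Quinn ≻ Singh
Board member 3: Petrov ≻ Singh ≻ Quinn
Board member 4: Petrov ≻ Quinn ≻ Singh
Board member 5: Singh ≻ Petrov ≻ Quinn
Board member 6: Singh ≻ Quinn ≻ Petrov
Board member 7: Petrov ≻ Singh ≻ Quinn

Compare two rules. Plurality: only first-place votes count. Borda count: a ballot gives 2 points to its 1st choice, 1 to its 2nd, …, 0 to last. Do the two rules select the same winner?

Plurality first-place counts: Quinn 0, Petrov 5, Singh 2 → Petrov.
Borda totals: Quinn 4, Petrov 11, Singh 6 → Petrov.
The two rules agree on Petrov.

Yes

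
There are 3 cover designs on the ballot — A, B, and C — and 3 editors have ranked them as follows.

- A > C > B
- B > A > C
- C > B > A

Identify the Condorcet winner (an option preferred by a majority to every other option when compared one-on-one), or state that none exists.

There is no Condorcet winner

Head-to-head results (3 voters total):
A vs B: B wins 2–1.
A vs C: A wins 2–1.
B vs C: C wins 2–1.
No candidate beats all others: A beats C beats B beats A, a majority cycle.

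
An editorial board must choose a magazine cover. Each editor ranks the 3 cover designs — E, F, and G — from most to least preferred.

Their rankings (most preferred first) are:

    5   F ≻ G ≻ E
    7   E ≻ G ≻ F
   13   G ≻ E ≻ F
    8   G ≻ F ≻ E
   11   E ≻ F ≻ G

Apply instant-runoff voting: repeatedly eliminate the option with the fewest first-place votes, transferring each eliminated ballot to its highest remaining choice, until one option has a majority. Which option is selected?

Round 1: G 21, E 18, F 5. F has the fewest and is eliminated.
Round 2: G 26, E 18. G has a majority.

G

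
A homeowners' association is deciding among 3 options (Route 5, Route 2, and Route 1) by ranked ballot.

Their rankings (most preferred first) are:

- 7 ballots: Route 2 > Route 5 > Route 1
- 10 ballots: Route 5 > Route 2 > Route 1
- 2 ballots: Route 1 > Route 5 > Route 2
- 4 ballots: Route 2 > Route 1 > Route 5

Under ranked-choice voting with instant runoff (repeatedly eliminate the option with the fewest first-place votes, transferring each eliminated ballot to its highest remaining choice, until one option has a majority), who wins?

Route 5

Round 1: Route 2 11, Route 5 10, Route 1 2. Route 1 has the fewest and is eliminated.
Round 2: Route 5 12, Route 2 11. Route 5 has a majority.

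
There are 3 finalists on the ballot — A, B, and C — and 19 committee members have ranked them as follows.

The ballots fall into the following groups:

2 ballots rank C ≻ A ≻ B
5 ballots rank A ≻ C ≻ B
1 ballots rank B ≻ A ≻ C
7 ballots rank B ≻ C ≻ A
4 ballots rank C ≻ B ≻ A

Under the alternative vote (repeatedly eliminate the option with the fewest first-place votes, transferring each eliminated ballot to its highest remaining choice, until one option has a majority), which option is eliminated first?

Round 1: B 8, C 6, A 5. A has the fewest and is eliminated.
Round 2: C 11, B 8. C has a majority.

A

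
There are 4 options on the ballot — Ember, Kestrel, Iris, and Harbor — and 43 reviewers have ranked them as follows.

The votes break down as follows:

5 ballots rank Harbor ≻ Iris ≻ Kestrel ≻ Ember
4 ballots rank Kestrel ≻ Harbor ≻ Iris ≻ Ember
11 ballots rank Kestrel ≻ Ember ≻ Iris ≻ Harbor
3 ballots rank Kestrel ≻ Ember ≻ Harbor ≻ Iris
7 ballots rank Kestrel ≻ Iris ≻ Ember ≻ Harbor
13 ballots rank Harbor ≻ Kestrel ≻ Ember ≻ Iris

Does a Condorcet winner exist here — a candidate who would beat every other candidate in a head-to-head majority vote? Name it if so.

Kestrel

Head-to-head results (43 voters total):
Ember vs Kestrel: Kestrel wins 43–0.
Ember vs Iris: Ember wins 27–16.
Ember vs Harbor: Harbor wins 22–21.
Kestrel vs Iris: Kestrel wins 38–5.
Kestrel vs Harbor: Kestrel wins 25–18.
Iris vs Harbor: Harbor wins 25–18.
Kestrel beats each rival — Ember (43–0), Iris (38–5), Harbor (25–18) — so Kestrel is the Condorcet winner.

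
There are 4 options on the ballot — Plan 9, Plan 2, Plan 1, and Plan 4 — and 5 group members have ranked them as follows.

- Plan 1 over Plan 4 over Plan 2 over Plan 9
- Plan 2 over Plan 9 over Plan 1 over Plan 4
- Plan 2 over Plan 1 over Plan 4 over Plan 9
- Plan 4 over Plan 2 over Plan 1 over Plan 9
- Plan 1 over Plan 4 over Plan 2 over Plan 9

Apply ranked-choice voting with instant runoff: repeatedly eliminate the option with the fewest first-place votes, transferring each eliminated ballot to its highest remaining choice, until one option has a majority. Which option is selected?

Plan 2

Round 1: Plan 2 2, Plan 1 2, Plan 4 1, Plan 9 0. Plan 9 has the fewest and is eliminated.
Round 2: Plan 2 2, Plan 1 2, Plan 4 1. Plan 4 has the fewest and is eliminated.
Round 3: Plan 2 3, Plan 1 2. Plan 2 has a majority.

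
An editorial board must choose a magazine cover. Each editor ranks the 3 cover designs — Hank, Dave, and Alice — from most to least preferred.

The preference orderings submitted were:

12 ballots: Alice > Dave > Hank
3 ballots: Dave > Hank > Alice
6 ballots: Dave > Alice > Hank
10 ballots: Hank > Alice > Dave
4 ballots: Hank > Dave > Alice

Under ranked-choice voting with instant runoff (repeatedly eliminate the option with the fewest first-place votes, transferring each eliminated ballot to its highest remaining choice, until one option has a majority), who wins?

Round 1: Hank 14, Alice 12, Dave 9. Dave has the fewest and is eliminated.
Round 2: Alice 18, Hank 17. Alice has a majority.

Alice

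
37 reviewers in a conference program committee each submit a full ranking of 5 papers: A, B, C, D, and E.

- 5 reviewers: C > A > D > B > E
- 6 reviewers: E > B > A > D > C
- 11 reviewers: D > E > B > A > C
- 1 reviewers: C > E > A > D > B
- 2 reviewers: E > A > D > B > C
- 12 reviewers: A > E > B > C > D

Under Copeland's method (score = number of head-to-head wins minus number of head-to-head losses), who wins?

Pairwise results:
  A vs B: A wins 20–17.
  A vs C: A wins 31–6.
  A vs D: A wins 26–11.
  A vs E: E wins 20–17.
  B vs C: B wins 31–6.
  B vs D: D wins 19–18.
  B vs E: E wins 32–5.
  C vs D: D wins 19–18.
  C vs E: E wins 31–6.
  D vs E: E wins 21–16.
Copeland scores (wins − losses):
  A: 3 − 1 = 2
  B: 1 − 3 = -2
  C: 0 − 4 = -4
  D: 2 − 2 = 0
  E: 4 − 0 = 4
E has the best Copeland score.

E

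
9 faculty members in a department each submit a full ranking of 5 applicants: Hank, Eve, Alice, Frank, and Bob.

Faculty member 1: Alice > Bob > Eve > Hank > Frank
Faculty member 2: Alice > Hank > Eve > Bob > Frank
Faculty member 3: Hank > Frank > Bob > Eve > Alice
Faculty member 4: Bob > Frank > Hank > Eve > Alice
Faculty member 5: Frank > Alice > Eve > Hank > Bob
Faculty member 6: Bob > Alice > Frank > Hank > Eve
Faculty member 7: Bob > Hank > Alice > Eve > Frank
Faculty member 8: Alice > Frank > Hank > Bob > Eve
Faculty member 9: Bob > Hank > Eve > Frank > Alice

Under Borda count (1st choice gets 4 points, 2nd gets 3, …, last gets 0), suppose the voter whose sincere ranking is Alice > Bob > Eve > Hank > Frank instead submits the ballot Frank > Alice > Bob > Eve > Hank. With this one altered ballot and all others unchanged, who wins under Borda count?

Bob

Borda totals with the altered ballot: Hank 19, Eve 10, Alice 19, Frank 20, Bob 22.
The winner is unchanged: still Bob.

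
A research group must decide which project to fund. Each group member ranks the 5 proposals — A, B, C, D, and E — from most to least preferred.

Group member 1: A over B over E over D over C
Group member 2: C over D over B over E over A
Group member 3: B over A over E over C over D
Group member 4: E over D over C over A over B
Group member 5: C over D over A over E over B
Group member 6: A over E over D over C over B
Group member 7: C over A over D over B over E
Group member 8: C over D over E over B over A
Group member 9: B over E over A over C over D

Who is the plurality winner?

C

First-place vote totals:
  A: 2
  B: 2
  C: 4
  D: 0
  E: 1
C has the most first-place votes.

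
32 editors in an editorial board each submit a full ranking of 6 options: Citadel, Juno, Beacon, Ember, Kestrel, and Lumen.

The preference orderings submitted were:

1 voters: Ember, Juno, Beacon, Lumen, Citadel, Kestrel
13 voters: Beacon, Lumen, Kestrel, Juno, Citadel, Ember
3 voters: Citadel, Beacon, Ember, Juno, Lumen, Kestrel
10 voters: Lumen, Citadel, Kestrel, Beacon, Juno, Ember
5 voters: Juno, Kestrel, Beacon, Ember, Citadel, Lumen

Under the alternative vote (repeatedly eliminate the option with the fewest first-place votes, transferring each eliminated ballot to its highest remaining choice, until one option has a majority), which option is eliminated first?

Round 1: Beacon 13, Lumen 10, Juno 5, Citadel 3, Ember 1, Kestrel 0. Kestrel has the fewest and is eliminated.
Round 2: Beacon 13, Lumen 10, Juno 5, Citadel 3, Ember 1. Ember has the fewest and is eliminated.
Round 3: Beacon 13, Lumen 10, Juno 6, Citadel 3. Citadel has the fewest and is eliminated.
Round 4: Beacon 16, Lumen 10, Juno 6. Juno has the fewest and is eliminated.
Round 5: Beacon 22, Lumen 10. Beacon has a majority.

Kestrel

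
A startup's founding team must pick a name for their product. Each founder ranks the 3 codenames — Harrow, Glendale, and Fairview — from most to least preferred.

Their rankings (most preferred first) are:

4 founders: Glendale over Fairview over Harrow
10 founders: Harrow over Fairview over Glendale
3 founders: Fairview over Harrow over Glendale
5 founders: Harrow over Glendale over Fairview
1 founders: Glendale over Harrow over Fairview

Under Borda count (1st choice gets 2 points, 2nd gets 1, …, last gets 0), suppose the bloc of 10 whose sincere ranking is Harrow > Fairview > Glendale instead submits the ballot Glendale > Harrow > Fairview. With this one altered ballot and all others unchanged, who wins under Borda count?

Borda totals with the altered ballot: Harrow 24, Glendale 35, Fairview 10.
The switch changes the winner from Harrow to Glendale.

Glendale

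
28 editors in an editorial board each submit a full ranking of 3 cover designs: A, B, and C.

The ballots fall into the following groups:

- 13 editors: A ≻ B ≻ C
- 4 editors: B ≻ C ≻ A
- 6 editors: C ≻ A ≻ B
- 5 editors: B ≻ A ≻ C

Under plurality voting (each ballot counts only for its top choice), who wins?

First-place vote totals:
  A: 13
  B: 9
  C: 6
A has the most first-place votes.

A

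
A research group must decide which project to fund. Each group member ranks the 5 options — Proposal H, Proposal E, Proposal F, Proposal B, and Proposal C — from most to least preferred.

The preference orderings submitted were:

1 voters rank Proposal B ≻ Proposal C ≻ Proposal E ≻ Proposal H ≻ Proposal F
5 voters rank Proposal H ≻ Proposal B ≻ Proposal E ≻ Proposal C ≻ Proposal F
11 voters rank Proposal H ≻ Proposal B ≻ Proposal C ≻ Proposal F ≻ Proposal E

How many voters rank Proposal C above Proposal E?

12

Ballots ranking Proposal C above Proposal E: 1+11 = 12.
Ballots ranking Proposal E above Proposal C: 5.
So 12 of 17 voters prefer Proposal C to Proposal E.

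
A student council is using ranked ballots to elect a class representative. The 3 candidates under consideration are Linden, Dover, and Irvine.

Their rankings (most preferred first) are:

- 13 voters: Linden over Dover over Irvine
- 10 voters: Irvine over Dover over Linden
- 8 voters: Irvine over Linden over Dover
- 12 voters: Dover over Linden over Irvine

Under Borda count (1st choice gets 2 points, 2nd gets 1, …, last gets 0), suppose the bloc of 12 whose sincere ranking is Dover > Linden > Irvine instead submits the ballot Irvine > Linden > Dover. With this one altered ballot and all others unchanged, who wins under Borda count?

Irvine

Borda totals with the altered ballot: Linden 46, Dover 23, Irvine 60.
The switch changes the winner from Dover to Irvine.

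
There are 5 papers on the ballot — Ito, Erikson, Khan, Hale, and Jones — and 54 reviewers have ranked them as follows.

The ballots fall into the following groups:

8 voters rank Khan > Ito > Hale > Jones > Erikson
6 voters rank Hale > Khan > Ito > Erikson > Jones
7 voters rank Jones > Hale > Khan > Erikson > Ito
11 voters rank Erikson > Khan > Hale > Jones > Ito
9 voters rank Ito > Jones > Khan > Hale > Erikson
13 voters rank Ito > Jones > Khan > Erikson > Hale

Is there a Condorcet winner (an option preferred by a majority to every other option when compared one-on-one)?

Head-to-head results (54 voters total):
Ito vs Erikson: Ito wins 36–18.
Ito vs Khan: Khan wins 32–22.
Ito vs Hale: Ito wins 30–24.
Ito vs Jones: Ito wins 36–18.
Erikson vs Khan: Khan wins 43–11.
Erikson vs Hale: Hale wins 30–24.
Erikson vs Jones: Jones wins 37–17.
Khan vs Hale: Khan wins 41–13.
Khan vs Jones: Jones wins 29–25.
Hale vs Jones: Jones wins 29–25.
No candidate beats all others: Ito beats Jones beats Khan beats Ito, a majority cycle.

No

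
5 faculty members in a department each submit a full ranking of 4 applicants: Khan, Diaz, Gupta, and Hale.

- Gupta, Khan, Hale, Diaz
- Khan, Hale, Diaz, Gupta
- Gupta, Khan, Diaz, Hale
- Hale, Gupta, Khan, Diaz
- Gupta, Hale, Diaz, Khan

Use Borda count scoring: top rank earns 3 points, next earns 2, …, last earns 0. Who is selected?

Borda scores:
  Khan: 2 + 3 + 2 + 1 + 0 = 8
  Diaz: 0 + 1 + 1 + 0 + 1 = 3
  Gupta: 3 + 0 + 3 + 2 + 3 = 11
  Hale: 1 + 2 + 0 + 3 + 2 = 8
Gupta has the highest total.

Gupta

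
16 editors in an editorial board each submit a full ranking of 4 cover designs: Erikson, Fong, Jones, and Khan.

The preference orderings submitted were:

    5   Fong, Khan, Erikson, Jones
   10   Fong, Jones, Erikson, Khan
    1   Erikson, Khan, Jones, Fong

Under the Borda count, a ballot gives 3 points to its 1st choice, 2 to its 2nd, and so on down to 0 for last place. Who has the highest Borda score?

Fong

Borda scores:
  Erikson: 5·1 + 10·1 + 3 = 18
  Fong: 5·3 + 10·3 + 0 = 45
  Jones: 5·0 + 10·2 + 1 = 21
  Khan: 5·2 + 10·0 + 2 = 12
Fong has the highest total.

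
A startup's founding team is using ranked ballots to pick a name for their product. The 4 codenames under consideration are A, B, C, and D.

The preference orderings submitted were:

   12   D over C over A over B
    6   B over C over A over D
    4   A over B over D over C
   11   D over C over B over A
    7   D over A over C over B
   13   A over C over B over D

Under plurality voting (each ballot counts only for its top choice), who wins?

First-place vote totals:
  A: 17
  B: 6
  C: 0
  D: 30
D has the most first-place votes.

D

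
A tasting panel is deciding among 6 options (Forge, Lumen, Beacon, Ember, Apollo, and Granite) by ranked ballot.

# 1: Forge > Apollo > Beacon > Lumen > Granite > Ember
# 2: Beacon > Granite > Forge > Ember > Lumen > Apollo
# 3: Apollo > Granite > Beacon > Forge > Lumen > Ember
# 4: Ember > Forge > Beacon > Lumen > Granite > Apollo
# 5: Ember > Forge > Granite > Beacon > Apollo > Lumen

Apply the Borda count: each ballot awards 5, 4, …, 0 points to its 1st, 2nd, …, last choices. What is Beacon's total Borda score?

16

Borda scores:
  Forge: 5 + 3 + 2 + 4 + 4 = 18
  Lumen: 2 + 1 + 1 + 2 + 0 = 6
  Beacon: 3 + 5 + 3 + 3 + 2 = 16
  Ember: 0 + 2 + 0 + 5 + 5 = 12
  Apollo: 4 + 0 + 5 + 0 + 1 = 10
  Granite: 1 + 4 + 4 + 1 + 3 = 13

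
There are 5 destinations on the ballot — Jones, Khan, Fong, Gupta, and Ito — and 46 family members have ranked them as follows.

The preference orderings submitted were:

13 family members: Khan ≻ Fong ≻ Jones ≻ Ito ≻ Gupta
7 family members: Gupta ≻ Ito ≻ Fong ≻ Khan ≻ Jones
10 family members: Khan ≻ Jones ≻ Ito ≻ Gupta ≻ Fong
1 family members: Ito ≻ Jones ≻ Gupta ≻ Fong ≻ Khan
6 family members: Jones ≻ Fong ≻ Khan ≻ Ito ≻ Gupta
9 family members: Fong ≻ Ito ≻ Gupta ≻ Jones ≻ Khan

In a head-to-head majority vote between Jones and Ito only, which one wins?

Jones

Ballots ranking Jones above Ito: 13+10+6 = 29.
Ballots ranking Ito above Jones: 7+1+9 = 17.
Jones wins the head-to-head, 29–17.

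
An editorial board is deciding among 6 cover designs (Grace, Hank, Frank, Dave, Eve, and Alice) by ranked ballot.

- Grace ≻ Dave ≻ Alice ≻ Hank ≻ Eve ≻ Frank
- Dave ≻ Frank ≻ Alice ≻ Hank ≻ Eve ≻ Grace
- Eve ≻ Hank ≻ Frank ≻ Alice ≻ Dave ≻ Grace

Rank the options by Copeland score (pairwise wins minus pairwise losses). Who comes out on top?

Pairwise results:
  Grace vs Hank: Hank wins 2–1.
  Grace vs Frank: Frank wins 2–1.
  Grace vs Dave: Dave wins 2–1.
  Grace vs Eve: Eve wins 2–1.
  Grace vs Alice: Alice wins 2–1.
  Hank vs Frank: Hank wins 2–1.
  Hank vs Dave: Dave wins 2–1.
  Hank vs Eve: Hank wins 2–1.
  Hank vs Alice: Alice wins 2–1.
  Frank vs Dave: Dave wins 2–1.
  Frank vs Eve: Eve wins 2–1.
  Frank vs Alice: Frank wins 2–1.
  Dave vs Eve: Dave wins 2–1.
  Dave vs Alice: Dave wins 2–1.
  Eve vs Alice: Alice wins 2–1.
Copeland scores (wins − losses):
  Grace: 0 − 5 = -5
  Hank: 3 − 2 = 1
  Frank: 2 − 3 = -1
  Dave: 5 − 0 = 5
  Eve: 2 − 3 = -1
  Alice: 3 − 2 = 1
Dave has the best Copeland score.

Dave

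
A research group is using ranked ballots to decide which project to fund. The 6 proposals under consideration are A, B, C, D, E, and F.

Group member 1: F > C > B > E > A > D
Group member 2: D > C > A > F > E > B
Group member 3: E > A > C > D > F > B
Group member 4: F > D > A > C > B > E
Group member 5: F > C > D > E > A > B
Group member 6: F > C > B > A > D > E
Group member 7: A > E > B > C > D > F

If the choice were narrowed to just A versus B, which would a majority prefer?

A

Ballots ranking A above B: 5.
Ballots ranking B above A: 2.
A wins the head-to-head, 5–2.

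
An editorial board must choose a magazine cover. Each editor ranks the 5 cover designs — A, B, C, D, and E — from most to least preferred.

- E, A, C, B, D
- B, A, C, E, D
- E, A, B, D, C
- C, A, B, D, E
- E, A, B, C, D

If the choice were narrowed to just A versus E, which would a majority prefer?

E

Ballots ranking A above E: 2.
Ballots ranking E above A: 3.
E wins the head-to-head, 3–2.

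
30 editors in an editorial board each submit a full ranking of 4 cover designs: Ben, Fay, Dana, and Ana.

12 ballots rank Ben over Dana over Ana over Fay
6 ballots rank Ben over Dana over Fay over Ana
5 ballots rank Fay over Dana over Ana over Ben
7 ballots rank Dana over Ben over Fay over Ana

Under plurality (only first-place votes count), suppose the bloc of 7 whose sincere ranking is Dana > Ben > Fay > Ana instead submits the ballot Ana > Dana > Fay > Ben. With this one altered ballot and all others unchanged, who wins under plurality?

First-place totals with the altered ballot: Ben 18, Fay 5, Dana 0, Ana 7.
The winner is unchanged: still Ben.

Ben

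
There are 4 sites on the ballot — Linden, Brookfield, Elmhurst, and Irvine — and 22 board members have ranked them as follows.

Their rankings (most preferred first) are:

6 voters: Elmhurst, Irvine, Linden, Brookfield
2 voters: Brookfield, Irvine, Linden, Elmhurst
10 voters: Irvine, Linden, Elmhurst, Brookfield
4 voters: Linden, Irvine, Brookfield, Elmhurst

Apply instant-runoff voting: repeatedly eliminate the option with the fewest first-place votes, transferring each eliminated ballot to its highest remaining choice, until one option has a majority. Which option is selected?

Round 1: Irvine 10, Elmhurst 6, Linden 4, Brookfield 2. Brookfield has the fewest and is eliminated.
Round 2: Irvine 12, Elmhurst 6, Linden 4. Irvine has a majority.

Irvine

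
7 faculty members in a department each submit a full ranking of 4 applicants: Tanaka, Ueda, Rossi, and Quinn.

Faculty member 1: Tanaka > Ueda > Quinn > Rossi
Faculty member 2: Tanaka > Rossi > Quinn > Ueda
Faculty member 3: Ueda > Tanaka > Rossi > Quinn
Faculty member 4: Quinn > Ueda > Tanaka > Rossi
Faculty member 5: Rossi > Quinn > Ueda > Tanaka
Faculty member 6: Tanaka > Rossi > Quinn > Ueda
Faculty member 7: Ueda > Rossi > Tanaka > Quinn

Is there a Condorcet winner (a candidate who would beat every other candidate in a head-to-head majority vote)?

No

Head-to-head results (7 voters total):
Tanaka vs Ueda: Ueda wins 4–3.
Tanaka vs Rossi: Tanaka wins 5–2.
Tanaka vs Quinn: Tanaka wins 5–2.
Ueda vs Rossi: Ueda wins 4–3.
Ueda vs Quinn: Quinn wins 4–3.
Rossi vs Quinn: Rossi wins 5–2.
No candidate beats all others: Tanaka beats Quinn beats Ueda beats Tanaka, a majority cycle.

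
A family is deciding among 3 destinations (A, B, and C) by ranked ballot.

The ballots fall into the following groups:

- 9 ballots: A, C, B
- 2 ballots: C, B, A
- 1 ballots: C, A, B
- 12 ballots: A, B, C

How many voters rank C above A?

3

Ballots ranking C above A: 2+1 = 3.
Ballots ranking A above C: 9+12 = 21.
So 3 of 24 voters prefer C to A.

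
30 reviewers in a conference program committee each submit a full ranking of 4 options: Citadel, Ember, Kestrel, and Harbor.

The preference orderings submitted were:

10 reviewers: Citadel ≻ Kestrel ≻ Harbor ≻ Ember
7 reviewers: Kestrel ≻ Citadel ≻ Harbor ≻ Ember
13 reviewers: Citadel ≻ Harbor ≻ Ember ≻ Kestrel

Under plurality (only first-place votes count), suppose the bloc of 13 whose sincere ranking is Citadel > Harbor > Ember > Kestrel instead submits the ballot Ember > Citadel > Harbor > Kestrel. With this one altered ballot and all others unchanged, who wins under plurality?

Ember

First-place totals with the altered ballot: Citadel 10, Ember 13, Kestrel 7, Harbor 0.
The switch changes the winner from Citadel to Ember.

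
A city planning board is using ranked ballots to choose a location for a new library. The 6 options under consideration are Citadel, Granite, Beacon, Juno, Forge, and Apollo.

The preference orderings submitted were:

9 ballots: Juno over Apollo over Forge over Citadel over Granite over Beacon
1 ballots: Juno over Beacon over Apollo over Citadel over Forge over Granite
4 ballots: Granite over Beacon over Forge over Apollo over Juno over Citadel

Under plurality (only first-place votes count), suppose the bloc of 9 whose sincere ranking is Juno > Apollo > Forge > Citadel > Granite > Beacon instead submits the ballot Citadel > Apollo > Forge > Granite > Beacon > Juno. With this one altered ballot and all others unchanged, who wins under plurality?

Citadel

First-place totals with the altered ballot: Citadel 9, Granite 4, Beacon 0, Juno 1, Forge 0, Apollo 0.
The switch changes the winner from Juno to Citadel.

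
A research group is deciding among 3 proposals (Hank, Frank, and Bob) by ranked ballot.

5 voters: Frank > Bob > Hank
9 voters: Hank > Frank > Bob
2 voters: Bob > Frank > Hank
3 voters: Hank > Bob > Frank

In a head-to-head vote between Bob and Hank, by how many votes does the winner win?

Ballots ranking Bob above Hank: 5+2 = 7.
Ballots ranking Hank above Bob: 9+3 = 12.
Hank wins 12–7, a margin of 5.

5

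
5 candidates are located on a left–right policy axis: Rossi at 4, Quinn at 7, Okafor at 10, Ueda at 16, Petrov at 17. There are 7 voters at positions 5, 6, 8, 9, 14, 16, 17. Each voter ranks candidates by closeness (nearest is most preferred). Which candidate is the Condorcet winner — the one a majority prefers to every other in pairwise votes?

Okafor

With single-peaked preferences on a line, the Condorcet winner is the candidate closest to the median voter.
The median voter (position 9) is closest to Okafor at 10.
Check: Okafor vs Rossi — voters closer to Okafor: 5 of 7.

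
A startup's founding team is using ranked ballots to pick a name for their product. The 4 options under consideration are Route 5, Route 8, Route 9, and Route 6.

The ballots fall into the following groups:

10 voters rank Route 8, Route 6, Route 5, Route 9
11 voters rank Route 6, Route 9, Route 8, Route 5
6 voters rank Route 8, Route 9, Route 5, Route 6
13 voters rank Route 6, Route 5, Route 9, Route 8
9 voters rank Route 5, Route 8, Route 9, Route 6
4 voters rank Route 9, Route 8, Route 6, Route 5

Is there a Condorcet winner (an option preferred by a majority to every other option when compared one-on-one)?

No

Head-to-head results (53 voters total):
Route 5 vs Route 8: Route 8 wins 31–22.
Route 5 vs Route 9: Route 5 wins 32–21.
Route 5 vs Route 6: Route 6 wins 38–15.
Route 8 vs Route 9: Route 9 wins 28–25.
Route 8 vs Route 6: Route 8 wins 29–24.
Route 9 vs Route 6: Route 6 wins 34–19.
No candidate beats all others: Route 5 beats Route 9 beats Route 8 beats Route 5, a majority cycle.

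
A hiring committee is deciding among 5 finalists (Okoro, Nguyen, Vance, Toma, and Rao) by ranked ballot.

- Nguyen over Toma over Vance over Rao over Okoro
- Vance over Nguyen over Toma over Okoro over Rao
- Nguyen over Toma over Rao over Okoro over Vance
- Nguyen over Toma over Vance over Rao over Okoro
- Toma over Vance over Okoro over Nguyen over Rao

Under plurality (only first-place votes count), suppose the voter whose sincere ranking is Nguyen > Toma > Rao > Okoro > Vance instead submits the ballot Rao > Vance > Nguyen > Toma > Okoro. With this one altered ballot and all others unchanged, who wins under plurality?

Nguyen

First-place totals with the altered ballot: Okoro 0, Nguyen 2, Vance 1, Toma 1, Rao 1.
The winner is unchanged: still Nguyen.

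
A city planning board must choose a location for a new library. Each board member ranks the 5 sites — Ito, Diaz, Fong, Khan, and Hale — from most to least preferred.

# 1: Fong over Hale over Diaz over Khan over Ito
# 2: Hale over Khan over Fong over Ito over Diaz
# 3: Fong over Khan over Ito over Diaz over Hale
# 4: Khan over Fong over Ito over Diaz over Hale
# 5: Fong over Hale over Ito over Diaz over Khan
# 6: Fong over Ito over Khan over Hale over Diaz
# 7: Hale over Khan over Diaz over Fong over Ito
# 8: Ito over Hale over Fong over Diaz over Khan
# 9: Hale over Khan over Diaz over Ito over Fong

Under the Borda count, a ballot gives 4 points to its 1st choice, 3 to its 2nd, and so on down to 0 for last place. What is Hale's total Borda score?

Borda scores:
  Ito: 0 + 1 + 2 + 2 + 2 + 3 + 0 + 4 + 1 = 15
  Diaz: 2 + 0 + 1 + 1 + 1 + 0 + 2 + 1 + 2 = 10
  Fong: 4 + 2 + 4 + 3 + 4 + 4 + 1 + 2 + 0 = 24
  Khan: 1 + 3 + 3 + 4 + 0 + 2 + 3 + 0 + 3 = 19
  Hale: 3 + 4 + 0 + 0 + 3 + 1 + 4 + 3 + 4 = 22

22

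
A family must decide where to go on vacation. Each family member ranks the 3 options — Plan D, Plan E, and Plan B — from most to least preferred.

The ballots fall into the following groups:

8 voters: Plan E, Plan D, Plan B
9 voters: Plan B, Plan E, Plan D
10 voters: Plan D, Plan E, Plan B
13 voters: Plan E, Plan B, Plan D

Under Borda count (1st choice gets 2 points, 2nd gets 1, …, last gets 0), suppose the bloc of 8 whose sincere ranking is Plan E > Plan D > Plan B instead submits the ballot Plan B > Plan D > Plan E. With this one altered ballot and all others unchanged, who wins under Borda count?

Plan B

Borda totals with the altered ballot: Plan D 28, Plan E 45, Plan B 47.
The switch changes the winner from Plan E to Plan B.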